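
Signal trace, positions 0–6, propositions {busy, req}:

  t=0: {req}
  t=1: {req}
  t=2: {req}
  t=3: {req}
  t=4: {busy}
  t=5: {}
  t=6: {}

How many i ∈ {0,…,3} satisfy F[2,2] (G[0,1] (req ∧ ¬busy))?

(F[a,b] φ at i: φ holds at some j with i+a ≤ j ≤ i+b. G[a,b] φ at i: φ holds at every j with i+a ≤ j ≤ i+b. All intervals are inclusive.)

1

Evaluate at each i in [0,3]:
  i=0: ✓ (witness j=2)
  i=1: ✗ (none in [3,3])
  i=2: ✗ (none in [4,4])
  i=3: ✗ (none in [5,5])
Positions where it holds: {0} → 1.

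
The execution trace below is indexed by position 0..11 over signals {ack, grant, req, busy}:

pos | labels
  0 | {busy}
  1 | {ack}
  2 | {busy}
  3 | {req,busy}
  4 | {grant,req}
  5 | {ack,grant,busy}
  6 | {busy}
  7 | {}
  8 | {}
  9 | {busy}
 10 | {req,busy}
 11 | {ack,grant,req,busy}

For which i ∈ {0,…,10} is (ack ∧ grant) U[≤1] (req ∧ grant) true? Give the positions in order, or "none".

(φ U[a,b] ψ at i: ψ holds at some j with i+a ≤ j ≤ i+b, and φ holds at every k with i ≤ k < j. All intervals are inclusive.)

4

Evaluate at each i in [0,10]:
  i=0: ✗ (no rhs in [0,1])
  i=1: ✗ (no rhs in [1,2])
  i=2: ✗ (no rhs in [2,3])
  i=3: ✗ (lhs fails at k=3 before rhs at j=4)
  i=4: ✓ (rhs at j=4)
  i=5: ✗ (no rhs in [5,6])
  i=6: ✗ (no rhs in [6,7])
  i=7: ✗ (no rhs in [7,8])
  i=8: ✗ (no rhs in [8,9])
  i=9: ✗ (no rhs in [9,10])
  i=10: ✗ (lhs fails at k=10 before rhs at j=11)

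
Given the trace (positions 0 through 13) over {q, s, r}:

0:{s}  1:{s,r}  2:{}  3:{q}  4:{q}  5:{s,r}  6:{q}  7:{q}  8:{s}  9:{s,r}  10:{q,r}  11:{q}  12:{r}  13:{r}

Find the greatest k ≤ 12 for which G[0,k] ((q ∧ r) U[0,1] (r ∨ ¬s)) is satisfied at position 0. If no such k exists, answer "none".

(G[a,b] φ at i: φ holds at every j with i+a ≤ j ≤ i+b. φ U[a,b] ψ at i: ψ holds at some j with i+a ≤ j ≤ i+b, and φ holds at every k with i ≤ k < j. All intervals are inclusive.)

((q ∧ r) U[0,1] (r ∨ ¬s)) must hold from j=0 onward; find where it first fails.
  j=0: fails → no k works.

none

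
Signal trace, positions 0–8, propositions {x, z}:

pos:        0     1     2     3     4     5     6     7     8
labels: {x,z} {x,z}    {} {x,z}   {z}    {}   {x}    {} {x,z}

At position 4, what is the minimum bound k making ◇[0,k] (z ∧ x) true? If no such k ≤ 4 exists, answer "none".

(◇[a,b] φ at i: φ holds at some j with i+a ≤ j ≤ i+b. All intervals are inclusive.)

4

Scan j = 4,5,… for (z ∧ x):
  j=4: fails
  j=5: fails
  j=6: fails
  j=7: fails
  j=8: holds
First hit at j=8, so smallest k = 8-4 = 4.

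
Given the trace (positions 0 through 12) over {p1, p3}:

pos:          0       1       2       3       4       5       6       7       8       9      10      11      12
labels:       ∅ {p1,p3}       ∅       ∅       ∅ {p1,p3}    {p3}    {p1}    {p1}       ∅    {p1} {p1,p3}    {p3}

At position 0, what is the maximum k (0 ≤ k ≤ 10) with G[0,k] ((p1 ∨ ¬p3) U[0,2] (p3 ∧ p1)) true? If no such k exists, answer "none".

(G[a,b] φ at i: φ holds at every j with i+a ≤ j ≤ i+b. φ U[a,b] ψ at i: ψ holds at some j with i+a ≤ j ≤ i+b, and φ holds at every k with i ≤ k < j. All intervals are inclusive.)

((p1 ∨ ¬p3) U[0,2] (p3 ∧ p1)) must hold from j=0 onward; find where it first fails.
  j=0: holds
  j=1: holds
  j=2: fails
Holds on [0,1], so largest k = 1.

1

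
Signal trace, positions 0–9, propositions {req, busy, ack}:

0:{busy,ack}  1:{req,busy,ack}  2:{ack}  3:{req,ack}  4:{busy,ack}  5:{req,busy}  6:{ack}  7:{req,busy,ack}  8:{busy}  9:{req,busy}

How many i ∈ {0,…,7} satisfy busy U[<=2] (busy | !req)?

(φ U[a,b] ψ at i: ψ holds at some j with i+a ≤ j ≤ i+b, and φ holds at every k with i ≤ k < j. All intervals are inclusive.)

Evaluate at each i in [0,7]:
  i=0: ✓ (rhs at j=0)
  i=1: ✓ (rhs at j=1)
  i=2: ✓ (rhs at j=2)
  i=3: ✗ (lhs fails at k=3 before rhs at j=4)
  i=4: ✓ (rhs at j=4)
  i=5: ✓ (rhs at j=5)
  i=6: ✓ (rhs at j=6)
  i=7: ✓ (rhs at j=7)
Positions where it holds: {0, 1, 2, 4, 5, 6, 7} → 7.

7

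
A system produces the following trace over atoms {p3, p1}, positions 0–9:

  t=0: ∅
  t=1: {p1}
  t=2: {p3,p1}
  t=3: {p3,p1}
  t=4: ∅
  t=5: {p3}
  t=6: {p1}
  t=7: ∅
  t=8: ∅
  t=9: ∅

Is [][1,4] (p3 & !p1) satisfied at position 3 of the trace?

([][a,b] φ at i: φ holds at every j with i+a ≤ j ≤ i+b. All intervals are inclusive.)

Does not hold

Check (p3 & !p1) at every j in [4,7]:
  j=4: false
  j=5: true
  j=6: false
  j=7: false
Fails at j=4 → formula fails.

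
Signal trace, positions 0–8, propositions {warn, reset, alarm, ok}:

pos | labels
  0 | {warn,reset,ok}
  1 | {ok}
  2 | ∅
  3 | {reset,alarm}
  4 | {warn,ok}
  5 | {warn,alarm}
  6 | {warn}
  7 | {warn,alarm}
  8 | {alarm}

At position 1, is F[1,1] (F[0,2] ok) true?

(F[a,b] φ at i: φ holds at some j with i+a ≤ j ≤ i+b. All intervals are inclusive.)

Check F[0,2] ok at each j in [2,2]:
  j=2: holds (witness at 4)
Found at j=2 → formula holds.

True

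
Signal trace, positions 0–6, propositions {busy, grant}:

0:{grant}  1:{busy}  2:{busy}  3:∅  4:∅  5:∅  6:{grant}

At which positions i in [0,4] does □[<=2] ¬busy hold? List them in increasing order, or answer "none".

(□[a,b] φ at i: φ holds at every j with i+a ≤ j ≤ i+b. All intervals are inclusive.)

3, 4

Evaluate at each i in [0,4]:
  i=0: ✗ (fails at j=1)
  i=1: ✗ (fails at j=1)
  i=2: ✗ (fails at j=2)
  i=3: ✓ (all of [3,5])
  i=4: ✓ (all of [4,6])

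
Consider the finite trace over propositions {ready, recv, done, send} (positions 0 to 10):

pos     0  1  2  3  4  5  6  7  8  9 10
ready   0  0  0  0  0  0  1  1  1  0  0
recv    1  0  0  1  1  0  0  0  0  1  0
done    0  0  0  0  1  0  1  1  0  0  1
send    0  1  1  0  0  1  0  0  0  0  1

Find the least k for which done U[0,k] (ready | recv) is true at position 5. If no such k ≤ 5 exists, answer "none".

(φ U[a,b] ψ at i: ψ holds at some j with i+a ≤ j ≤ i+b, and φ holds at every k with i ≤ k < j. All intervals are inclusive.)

Need earliest j ≥ 5 with (ready | recv), and done at every k in [5,j-1].
  j=5: rhs fails.
  j=6: rhs holds but lhs fails at k=5.
  j=7: rhs holds but lhs fails at k=5.
  j=8: rhs holds but lhs fails at k=5.
  j=9: rhs holds but lhs fails at k=5.
  j=10: rhs fails.
No witness within the range → none.

none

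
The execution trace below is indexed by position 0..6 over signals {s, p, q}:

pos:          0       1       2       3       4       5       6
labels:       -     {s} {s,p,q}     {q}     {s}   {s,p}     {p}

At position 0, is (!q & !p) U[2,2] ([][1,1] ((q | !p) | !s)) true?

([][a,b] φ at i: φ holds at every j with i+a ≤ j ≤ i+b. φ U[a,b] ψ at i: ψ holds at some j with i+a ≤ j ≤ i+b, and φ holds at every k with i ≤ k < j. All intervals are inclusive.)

Need some j in [2,2] with [][1,1] ((q | !p) | !s), and (!q & !p) at every k in [0,j-1].
  j=2: [][1,1] ((q | !p) | !s) holds; (!q & !p) holds at every k in [0,1] → satisfied.

True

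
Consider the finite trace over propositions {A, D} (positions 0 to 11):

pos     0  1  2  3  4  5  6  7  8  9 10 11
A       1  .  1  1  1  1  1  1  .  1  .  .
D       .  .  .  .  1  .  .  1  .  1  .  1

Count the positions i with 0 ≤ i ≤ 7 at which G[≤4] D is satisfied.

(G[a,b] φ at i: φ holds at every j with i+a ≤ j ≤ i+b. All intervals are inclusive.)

0

Evaluate at each i in [0,7]:
  i=0: ✗ (fails at j=0)
  i=1: ✗ (fails at j=1)
  i=2: ✗ (fails at j=2)
  i=3: ✗ (fails at j=3)
  i=4: ✗ (fails at j=5)
  i=5: ✗ (fails at j=5)
  i=6: ✗ (fails at j=6)
  i=7: ✗ (fails at j=8)
Positions where it holds: {} → 0.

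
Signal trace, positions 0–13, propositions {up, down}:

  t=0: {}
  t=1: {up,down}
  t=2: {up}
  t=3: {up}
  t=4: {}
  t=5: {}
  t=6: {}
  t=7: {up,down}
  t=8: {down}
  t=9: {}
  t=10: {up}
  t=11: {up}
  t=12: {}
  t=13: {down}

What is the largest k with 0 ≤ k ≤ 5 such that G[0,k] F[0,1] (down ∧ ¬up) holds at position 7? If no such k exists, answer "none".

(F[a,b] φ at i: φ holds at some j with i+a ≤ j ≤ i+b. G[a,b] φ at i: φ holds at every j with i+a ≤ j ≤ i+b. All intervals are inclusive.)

F[0,1] (down ∧ ¬up) must hold from j=7 onward; find where it first fails.
  j=7: holds
  j=8: holds
  j=9: fails
Holds on [7,8], so largest k = 1.

1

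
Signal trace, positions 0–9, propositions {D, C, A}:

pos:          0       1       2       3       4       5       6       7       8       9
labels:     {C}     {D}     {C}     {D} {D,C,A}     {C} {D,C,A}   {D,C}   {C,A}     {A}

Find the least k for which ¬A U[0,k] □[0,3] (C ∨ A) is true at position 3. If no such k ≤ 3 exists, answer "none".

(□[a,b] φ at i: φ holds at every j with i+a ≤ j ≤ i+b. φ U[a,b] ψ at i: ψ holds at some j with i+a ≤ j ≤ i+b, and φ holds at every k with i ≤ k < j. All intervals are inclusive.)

Need earliest j ≥ 3 with □[0,3] (C ∨ A), and ¬A at every k in [3,j-1].
  j=3: rhs fails.
  j=4: rhs holds; lhs holds on [3,3]. k = 1.

1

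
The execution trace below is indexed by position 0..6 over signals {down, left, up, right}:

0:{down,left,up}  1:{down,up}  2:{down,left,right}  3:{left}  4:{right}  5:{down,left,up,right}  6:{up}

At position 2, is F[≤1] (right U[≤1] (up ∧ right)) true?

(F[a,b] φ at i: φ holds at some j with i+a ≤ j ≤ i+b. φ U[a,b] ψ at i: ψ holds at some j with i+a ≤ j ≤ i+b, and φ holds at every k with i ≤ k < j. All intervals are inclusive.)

Check (right U[≤1] (up ∧ right)) at each j in [2,3]:
  j=2: fails
  j=3: fails
No position in the window satisfies it → formula fails.

Does not hold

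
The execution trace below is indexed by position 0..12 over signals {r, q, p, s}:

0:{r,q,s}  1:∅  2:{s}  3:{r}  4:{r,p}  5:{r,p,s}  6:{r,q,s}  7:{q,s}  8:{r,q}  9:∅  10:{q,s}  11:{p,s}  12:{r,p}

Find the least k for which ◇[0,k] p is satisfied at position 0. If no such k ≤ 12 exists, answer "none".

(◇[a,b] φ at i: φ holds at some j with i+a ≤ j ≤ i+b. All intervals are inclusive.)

Scan j = 0,1,… for p:
  j=0: fails
  j=1: fails
  j=2: fails
  j=3: fails
  j=4: holds
First hit at j=4, so smallest k = 4-0 = 4.

4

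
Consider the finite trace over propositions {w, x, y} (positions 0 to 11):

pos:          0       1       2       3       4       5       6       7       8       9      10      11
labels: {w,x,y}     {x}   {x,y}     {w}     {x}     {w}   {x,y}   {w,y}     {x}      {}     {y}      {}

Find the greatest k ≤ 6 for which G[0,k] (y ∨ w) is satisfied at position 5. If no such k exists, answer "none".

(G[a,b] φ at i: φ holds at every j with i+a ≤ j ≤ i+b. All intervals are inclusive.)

2

(y ∨ w) must hold from j=5 onward; find where it first fails.
  j=5: holds
  j=6: holds
  j=7: holds
  j=8: fails
Holds on [5,7], so largest k = 2.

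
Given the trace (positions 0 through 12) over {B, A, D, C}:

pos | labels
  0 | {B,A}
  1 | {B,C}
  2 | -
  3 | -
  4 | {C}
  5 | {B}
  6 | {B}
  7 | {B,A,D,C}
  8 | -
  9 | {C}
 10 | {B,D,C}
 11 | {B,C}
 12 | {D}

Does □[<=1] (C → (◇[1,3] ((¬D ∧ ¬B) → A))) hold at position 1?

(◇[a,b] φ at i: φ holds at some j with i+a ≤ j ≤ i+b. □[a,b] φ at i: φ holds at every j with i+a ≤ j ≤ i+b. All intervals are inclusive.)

Does not hold

Check (C → (◇[1,3] ((¬D ∧ ¬B) → A))) at every j in [1,2]:
  j=1: antecedent true; consequent fails (none in [2,4]) → ✗
  j=2: antecedent false → ✓
Fails at j=1 → formula fails.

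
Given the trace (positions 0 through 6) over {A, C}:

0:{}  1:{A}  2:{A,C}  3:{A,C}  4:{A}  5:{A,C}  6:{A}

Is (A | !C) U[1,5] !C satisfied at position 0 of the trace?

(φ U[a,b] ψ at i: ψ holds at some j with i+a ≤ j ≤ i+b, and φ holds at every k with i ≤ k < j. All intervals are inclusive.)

True

Need some j in [1,5] with !C, and (A | !C) at every k in [0,j-1].
  j=1: !C holds; (A | !C) holds at every k in [0,0] → satisfied.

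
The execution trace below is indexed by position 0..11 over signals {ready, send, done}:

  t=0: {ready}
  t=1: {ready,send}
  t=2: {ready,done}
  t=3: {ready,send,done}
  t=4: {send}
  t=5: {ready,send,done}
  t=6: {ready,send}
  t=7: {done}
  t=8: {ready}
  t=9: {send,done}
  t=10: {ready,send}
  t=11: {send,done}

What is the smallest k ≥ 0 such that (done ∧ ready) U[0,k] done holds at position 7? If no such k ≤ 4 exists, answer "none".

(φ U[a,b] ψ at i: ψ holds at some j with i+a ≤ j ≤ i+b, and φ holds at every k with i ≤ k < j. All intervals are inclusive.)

Need earliest j ≥ 7 with done, and (done ∧ ready) at every k in [7,j-1].
  j=7: rhs holds (empty prefix). k = 0.

0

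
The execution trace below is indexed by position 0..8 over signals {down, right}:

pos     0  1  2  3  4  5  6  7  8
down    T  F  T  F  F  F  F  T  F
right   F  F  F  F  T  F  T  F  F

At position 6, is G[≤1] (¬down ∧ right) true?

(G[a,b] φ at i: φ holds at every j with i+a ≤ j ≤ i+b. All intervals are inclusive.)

Check (¬down ∧ right) at every j in [6,7]:
  j=6: true
  j=7: false
Fails at j=7 → formula fails.

Does not hold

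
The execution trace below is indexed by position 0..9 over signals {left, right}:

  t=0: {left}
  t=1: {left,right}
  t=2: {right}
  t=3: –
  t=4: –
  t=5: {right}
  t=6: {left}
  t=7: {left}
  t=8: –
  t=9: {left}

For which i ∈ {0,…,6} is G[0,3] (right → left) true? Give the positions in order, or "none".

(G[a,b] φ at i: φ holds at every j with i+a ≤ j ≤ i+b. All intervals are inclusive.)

6

Evaluate at each i in [0,6]:
  i=0: ✗ (fails at j=2)
  i=1: ✗ (fails at j=2)
  i=2: ✗ (fails at j=2)
  i=3: ✗ (fails at j=5)
  i=4: ✗ (fails at j=5)
  i=5: ✗ (fails at j=5)
  i=6: ✓ (all of [6,9])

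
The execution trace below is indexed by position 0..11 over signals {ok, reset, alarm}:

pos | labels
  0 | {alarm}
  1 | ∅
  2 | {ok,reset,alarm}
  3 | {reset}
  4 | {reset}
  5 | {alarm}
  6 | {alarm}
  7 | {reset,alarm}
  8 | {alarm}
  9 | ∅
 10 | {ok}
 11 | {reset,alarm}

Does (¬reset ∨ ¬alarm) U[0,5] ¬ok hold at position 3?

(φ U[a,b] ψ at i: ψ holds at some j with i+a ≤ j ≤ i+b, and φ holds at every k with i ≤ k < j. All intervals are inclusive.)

Need some j in [3,8] with ¬ok, and (¬reset ∨ ¬alarm) at every k in [3,j-1].
  j=3: ¬ok holds; no prefix to check → satisfied.

True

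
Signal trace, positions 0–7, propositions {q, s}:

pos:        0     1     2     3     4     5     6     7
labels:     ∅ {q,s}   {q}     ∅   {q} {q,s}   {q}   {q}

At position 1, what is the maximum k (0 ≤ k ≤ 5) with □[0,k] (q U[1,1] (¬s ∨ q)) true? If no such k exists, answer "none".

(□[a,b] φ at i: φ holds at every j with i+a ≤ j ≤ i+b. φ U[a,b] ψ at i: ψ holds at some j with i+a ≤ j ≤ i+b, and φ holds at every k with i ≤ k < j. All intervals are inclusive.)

1

(q U[1,1] (¬s ∨ q)) must hold from j=1 onward; find where it first fails.
  j=1: holds
  j=2: holds
  j=3: fails
Holds on [1,2], so largest k = 1.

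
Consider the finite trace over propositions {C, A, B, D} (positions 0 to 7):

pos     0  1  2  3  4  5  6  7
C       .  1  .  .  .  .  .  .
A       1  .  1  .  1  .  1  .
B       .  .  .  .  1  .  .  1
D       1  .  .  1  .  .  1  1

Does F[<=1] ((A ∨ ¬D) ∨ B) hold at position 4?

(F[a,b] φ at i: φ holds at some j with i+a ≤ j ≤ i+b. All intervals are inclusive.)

True

Check ((A ∨ ¬D) ∨ B) at each j in [4,5]:
  j=4: true
  j=5: true
Found at j=4 → formula holds.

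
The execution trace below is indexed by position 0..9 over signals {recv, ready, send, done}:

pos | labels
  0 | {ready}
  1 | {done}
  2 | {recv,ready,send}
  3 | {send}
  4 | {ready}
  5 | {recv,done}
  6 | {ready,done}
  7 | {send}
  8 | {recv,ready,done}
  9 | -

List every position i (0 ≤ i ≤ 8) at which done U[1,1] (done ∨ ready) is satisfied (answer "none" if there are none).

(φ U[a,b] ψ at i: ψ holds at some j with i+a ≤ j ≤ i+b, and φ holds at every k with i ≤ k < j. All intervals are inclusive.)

Evaluate at each i in [0,8]:
  i=0: ✗ (lhs fails at k=0 before rhs at j=1)
  i=1: ✓ (rhs at j=2; lhs holds on [1,1])
  i=2: ✗ (no rhs in [3,3])
  i=3: ✗ (lhs fails at k=3 before rhs at j=4)
  i=4: ✗ (lhs fails at k=4 before rhs at j=5)
  i=5: ✓ (rhs at j=6; lhs holds on [5,5])
  i=6: ✗ (no rhs in [7,7])
  i=7: ✗ (lhs fails at k=7 before rhs at j=8)
  i=8: ✗ (no rhs in [9,9])

1, 5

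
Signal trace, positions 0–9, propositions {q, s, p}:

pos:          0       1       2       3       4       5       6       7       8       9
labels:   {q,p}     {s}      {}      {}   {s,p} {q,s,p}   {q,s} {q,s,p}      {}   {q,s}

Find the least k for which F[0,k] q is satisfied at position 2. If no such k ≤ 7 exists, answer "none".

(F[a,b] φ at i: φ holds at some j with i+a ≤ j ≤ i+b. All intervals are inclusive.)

3

Scan j = 2,3,… for q:
  j=2: fails
  j=3: fails
  j=4: fails
  j=5: holds
First hit at j=5, so smallest k = 5-2 = 3.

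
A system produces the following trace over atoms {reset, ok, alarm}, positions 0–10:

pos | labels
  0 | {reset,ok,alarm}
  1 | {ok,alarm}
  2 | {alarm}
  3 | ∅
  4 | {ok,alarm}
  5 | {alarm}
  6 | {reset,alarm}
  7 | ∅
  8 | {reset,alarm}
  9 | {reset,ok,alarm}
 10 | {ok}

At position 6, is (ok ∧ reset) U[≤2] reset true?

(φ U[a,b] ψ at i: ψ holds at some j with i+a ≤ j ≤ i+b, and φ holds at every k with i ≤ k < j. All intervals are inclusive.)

Need some j in [6,8] with reset, and (ok ∧ reset) at every k in [6,j-1].
  j=6: reset holds; no prefix to check → satisfied.

Yes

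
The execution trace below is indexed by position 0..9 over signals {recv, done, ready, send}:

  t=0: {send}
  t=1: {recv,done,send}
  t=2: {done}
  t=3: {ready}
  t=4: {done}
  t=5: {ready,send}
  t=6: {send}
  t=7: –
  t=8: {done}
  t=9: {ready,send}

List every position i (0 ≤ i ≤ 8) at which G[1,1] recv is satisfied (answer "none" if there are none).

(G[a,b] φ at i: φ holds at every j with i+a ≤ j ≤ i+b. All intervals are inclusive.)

0

Evaluate at each i in [0,8]:
  i=0: ✓ (all of [1,1])
  i=1: ✗ (fails at j=2)
  i=2: ✗ (fails at j=3)
  i=3: ✗ (fails at j=4)
  i=4: ✗ (fails at j=5)
  i=5: ✗ (fails at j=6)
  i=6: ✗ (fails at j=7)
  i=7: ✗ (fails at j=8)
  i=8: ✗ (fails at j=9)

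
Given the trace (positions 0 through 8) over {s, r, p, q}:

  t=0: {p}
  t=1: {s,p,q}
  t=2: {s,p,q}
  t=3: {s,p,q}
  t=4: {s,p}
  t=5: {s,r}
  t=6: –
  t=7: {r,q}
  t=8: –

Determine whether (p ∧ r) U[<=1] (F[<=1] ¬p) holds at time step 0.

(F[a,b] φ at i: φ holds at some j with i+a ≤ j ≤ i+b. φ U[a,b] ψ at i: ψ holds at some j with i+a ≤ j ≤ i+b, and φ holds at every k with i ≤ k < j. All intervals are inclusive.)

False

Need some j in [0,1] with F[<=1] ¬p, and (p ∧ r) at every k in [0,j-1].
  j=0: F[<=1] ¬p — fails (none in [0,1]).
  j=1: F[<=1] ¬p — fails (none in [1,2]).
No j in the window works → until fails.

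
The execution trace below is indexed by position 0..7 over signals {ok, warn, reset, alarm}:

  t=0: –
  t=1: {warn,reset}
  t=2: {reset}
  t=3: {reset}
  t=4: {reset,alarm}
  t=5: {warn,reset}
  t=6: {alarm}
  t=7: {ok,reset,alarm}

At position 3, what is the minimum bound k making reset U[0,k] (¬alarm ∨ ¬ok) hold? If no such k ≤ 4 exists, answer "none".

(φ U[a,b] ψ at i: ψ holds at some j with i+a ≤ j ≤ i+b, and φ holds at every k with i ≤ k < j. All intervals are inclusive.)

0

Need earliest j ≥ 3 with (¬alarm ∨ ¬ok), and reset at every k in [3,j-1].
  j=3: rhs holds (empty prefix). k = 0.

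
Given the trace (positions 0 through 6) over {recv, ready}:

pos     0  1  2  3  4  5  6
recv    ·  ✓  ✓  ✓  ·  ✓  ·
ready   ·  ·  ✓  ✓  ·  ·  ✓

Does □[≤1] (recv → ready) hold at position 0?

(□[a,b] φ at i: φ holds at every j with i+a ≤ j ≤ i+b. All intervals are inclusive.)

False

Check (recv → ready) at every j in [0,1]:
  j=0: antecedent false → ✓
  j=1: antecedent true; consequent false → ✗
Fails at j=1 → formula fails.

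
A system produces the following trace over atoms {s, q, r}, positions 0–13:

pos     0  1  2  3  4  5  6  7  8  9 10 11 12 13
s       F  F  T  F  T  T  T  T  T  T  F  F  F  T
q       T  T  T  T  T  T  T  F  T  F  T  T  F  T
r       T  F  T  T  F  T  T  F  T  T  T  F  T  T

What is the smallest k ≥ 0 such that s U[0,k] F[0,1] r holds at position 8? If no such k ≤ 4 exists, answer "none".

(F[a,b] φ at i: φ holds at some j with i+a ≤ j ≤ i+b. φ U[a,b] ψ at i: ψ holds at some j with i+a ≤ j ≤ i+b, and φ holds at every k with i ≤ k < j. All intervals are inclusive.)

Need earliest j ≥ 8 with F[0,1] r, and s at every k in [8,j-1].
  j=8: rhs holds (empty prefix). k = 0.

0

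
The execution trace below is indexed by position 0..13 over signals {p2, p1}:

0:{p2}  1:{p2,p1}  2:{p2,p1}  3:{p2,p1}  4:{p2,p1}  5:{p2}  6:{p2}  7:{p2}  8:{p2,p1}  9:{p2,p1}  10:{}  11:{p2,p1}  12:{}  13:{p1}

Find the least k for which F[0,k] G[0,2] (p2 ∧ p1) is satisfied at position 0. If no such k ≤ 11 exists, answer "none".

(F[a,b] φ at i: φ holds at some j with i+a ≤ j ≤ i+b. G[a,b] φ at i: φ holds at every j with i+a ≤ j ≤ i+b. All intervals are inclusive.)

Scan j = 0,1,… for G[0,2] (p2 ∧ p1):
  j=0: fails
  j=1: holds
First hit at j=1, so smallest k = 1-0 = 1.

1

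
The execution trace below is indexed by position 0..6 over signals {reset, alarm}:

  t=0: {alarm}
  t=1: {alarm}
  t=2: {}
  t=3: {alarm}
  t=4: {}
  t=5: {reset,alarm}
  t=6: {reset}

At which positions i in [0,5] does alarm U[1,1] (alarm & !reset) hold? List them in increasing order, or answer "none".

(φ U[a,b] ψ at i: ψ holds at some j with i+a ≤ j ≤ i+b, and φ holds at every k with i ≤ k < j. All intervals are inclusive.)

Evaluate at each i in [0,5]:
  i=0: ✓ (rhs at j=1; lhs holds on [0,0])
  i=1: ✗ (no rhs in [2,2])
  i=2: ✗ (lhs fails at k=2 before rhs at j=3)
  i=3: ✗ (no rhs in [4,4])
  i=4: ✗ (no rhs in [5,5])
  i=5: ✗ (no rhs in [6,6])

0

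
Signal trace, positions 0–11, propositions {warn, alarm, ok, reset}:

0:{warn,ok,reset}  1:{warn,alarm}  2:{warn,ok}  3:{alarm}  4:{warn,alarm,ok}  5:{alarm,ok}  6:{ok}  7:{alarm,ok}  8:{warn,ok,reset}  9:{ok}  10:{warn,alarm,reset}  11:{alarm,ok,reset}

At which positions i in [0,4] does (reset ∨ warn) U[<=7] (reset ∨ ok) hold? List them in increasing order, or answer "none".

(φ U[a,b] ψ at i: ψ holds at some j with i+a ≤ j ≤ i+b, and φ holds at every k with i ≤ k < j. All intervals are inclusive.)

Evaluate at each i in [0,4]:
  i=0: ✓ (rhs at j=0)
  i=1: ✓ (rhs at j=2; lhs holds on [1,1])
  i=2: ✓ (rhs at j=2)
  i=3: ✗ (lhs fails at k=3 before rhs at j=4)
  i=4: ✓ (rhs at j=4)

0, 1, 2, 4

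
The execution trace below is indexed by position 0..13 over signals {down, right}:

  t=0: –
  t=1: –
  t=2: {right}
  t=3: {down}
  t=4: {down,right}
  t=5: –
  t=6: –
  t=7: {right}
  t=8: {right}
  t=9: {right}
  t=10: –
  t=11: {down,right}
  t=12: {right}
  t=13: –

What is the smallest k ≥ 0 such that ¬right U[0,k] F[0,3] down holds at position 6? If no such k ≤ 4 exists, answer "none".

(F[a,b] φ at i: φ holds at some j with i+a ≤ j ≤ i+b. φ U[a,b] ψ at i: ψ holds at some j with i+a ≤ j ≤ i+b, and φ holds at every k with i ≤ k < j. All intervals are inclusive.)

Need earliest j ≥ 6 with F[0,3] down, and ¬right at every k in [6,j-1].
  j=6: rhs fails.
  j=7: rhs fails.
  j=8: rhs holds but lhs fails at k=7.
  j=9: rhs holds but lhs fails at k=7.
  j=10: rhs holds but lhs fails at k=7.
No witness within the range → none.

none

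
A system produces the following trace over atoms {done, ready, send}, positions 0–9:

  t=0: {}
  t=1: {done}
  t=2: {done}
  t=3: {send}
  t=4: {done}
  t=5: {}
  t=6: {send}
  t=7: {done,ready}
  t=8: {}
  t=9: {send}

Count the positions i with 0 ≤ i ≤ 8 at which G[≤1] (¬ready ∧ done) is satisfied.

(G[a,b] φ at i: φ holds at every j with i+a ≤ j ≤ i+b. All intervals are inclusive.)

Evaluate at each i in [0,8]:
  i=0: ✗ (fails at j=0)
  i=1: ✓ (all of [1,2])
  i=2: ✗ (fails at j=3)
  i=3: ✗ (fails at j=3)
  i=4: ✗ (fails at j=5)
  i=5: ✗ (fails at j=5)
  i=6: ✗ (fails at j=6)
  i=7: ✗ (fails at j=7)
  i=8: ✗ (fails at j=8)
Positions where it holds: {1} → 1.

1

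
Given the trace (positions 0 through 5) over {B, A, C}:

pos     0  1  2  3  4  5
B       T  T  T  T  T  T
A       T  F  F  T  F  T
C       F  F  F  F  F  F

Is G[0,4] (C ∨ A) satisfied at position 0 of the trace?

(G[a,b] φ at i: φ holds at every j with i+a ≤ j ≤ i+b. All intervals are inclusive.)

Check (C ∨ A) at every j in [0,4]:
  j=0: true
  j=1: false
  j=2: false
  j=3: true
  j=4: false
Fails at j=1 → formula fails.

False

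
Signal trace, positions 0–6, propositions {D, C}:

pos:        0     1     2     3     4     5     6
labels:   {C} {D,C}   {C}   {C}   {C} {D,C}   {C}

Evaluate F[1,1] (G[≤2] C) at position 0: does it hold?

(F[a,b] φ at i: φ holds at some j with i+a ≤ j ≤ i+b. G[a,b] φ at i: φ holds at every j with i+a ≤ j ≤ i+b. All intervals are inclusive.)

True

Check G[≤2] C at each j in [1,1]:
  j=1: holds on [1,3]
Found at j=1 → formula holds.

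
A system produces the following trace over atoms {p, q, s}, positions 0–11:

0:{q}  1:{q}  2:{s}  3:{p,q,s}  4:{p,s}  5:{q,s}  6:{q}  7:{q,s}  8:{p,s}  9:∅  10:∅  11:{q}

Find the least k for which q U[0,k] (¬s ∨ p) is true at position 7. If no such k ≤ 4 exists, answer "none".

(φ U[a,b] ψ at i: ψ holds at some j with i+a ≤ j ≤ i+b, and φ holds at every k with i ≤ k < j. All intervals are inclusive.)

Need earliest j ≥ 7 with (¬s ∨ p), and q at every k in [7,j-1].
  j=7: rhs fails.
  j=8: rhs holds; lhs holds on [7,7]. k = 1.

1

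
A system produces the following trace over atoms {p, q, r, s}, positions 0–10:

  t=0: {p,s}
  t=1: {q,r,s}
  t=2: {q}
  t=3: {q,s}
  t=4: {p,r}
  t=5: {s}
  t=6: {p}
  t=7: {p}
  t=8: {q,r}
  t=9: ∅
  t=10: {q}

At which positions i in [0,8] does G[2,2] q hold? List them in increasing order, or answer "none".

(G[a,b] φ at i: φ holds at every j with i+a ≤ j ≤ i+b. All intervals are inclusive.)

Evaluate at each i in [0,8]:
  i=0: ✓ (all of [2,2])
  i=1: ✓ (all of [3,3])
  i=2: ✗ (fails at j=4)
  i=3: ✗ (fails at j=5)
  i=4: ✗ (fails at j=6)
  i=5: ✗ (fails at j=7)
  i=6: ✓ (all of [8,8])
  i=7: ✗ (fails at j=9)
  i=8: ✓ (all of [10,10])

0, 1, 6, 8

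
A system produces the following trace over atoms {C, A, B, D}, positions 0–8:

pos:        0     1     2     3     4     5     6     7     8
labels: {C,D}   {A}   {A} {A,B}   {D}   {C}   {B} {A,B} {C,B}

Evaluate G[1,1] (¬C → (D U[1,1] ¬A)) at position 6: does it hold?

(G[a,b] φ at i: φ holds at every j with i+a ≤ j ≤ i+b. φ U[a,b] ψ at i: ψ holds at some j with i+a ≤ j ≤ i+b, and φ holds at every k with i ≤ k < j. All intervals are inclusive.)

Check (¬C → (D U[1,1] ¬A)) at every j in [7,7]:
  j=7: antecedent true; consequent fails → ✗
Fails at j=7 → formula fails.

Does not hold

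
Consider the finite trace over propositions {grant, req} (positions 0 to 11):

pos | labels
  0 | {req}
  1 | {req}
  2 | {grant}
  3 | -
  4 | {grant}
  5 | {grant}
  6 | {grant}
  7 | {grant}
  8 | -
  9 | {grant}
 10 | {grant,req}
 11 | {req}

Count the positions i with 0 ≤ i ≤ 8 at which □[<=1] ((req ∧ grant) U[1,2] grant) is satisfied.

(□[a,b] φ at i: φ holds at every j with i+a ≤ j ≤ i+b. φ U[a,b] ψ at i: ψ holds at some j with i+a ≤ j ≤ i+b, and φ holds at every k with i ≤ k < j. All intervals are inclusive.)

Evaluate at each i in [0,8]:
  i=0: ✗ (fails at j=0)
  i=1: ✗ (fails at j=1)
  i=2: ✗ (fails at j=2)
  i=3: ✗ (fails at j=3)
  i=4: ✗ (fails at j=4)
  i=5: ✗ (fails at j=5)
  i=6: ✗ (fails at j=6)
  i=7: ✗ (fails at j=7)
  i=8: ✗ (fails at j=8)
Positions where it holds: {} → 0.

0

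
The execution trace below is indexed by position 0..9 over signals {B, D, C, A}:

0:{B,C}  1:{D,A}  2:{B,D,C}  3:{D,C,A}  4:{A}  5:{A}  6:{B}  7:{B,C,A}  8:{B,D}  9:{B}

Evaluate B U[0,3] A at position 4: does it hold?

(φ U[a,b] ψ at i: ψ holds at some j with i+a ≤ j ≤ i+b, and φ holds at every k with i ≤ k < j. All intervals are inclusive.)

Need some j in [4,7] with A, and B at every k in [4,j-1].
  j=4: A holds; no prefix to check → satisfied.

True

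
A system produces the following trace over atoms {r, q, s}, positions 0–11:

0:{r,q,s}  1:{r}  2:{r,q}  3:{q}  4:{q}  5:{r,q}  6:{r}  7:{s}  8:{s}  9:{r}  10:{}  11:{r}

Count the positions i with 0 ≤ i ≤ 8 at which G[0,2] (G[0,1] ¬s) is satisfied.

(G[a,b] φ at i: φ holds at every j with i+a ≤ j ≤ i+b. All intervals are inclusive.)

3

Evaluate at each i in [0,8]:
  i=0: ✗ (fails at j=0)
  i=1: ✓ (all of [1,3])
  i=2: ✓ (all of [2,4])
  i=3: ✓ (all of [3,5])
  i=4: ✗ (fails at j=6)
  i=5: ✗ (fails at j=6)
  i=6: ✗ (fails at j=6)
  i=7: ✗ (fails at j=7)
  i=8: ✗ (fails at j=8)
Positions where it holds: {1, 2, 3} → 3.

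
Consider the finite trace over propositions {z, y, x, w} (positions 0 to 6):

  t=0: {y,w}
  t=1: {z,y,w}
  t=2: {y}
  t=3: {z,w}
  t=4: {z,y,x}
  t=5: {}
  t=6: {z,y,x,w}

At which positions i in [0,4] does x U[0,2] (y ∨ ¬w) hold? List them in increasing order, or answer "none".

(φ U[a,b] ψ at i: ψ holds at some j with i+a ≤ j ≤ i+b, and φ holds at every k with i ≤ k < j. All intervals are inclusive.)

Evaluate at each i in [0,4]:
  i=0: ✓ (rhs at j=0)
  i=1: ✓ (rhs at j=1)
  i=2: ✓ (rhs at j=2)
  i=3: ✗ (lhs fails at k=3 before rhs at j=4)
  i=4: ✓ (rhs at j=4)

0, 1, 2, 4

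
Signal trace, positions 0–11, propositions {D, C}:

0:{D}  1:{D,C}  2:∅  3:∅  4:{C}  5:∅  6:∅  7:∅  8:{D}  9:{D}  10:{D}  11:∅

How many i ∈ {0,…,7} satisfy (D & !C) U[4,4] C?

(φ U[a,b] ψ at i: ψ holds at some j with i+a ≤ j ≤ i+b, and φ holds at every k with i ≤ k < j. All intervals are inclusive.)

0

Evaluate at each i in [0,7]:
  i=0: ✗ (lhs fails at k=1 before rhs at j=4)
  i=1: ✗ (no rhs in [5,5])
  i=2: ✗ (no rhs in [6,6])
  i=3: ✗ (no rhs in [7,7])
  i=4: ✗ (no rhs in [8,8])
  i=5: ✗ (no rhs in [9,9])
  i=6: ✗ (no rhs in [10,10])
  i=7: ✗ (no rhs in [11,11])
Positions where it holds: {} → 0.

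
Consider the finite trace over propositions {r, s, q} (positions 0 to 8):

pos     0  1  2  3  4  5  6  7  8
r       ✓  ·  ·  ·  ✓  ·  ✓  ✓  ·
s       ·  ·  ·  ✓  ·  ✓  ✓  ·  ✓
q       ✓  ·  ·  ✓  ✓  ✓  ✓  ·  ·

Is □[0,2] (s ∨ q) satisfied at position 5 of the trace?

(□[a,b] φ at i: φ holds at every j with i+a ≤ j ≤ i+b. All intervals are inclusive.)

Does not hold

Check (s ∨ q) at every j in [5,7]:
  j=5: true
  j=6: true
  j=7: false
Fails at j=7 → formula fails.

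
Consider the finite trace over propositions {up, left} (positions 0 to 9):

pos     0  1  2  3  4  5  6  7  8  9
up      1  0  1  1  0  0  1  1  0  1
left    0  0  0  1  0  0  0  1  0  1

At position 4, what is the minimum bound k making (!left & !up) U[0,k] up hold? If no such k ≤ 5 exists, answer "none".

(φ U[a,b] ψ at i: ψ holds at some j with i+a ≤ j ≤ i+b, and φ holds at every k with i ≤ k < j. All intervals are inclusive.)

Need earliest j ≥ 4 with up, and (!left & !up) at every k in [4,j-1].
  j=4: rhs fails.
  j=5: rhs fails.
  j=6: rhs holds; lhs holds on [4,5]. k = 2.

2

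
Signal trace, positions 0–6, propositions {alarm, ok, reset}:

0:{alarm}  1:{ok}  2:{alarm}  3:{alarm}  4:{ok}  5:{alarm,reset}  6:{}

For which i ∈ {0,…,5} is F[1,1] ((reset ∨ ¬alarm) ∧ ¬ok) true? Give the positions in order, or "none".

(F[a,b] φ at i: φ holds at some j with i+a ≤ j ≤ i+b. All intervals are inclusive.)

4, 5

Evaluate at each i in [0,5]:
  i=0: ✗ (none in [1,1])
  i=1: ✗ (none in [2,2])
  i=2: ✗ (none in [3,3])
  i=3: ✗ (none in [4,4])
  i=4: ✓ (witness j=5)
  i=5: ✓ (witness j=6)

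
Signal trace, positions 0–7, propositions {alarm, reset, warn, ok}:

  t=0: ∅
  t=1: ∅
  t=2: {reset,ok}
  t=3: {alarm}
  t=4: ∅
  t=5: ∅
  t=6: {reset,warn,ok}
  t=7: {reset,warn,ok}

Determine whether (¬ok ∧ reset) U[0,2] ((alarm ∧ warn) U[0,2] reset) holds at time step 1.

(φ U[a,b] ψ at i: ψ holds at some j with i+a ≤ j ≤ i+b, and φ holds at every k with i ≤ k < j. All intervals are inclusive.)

Need some j in [1,3] with ((alarm ∧ warn) U[0,2] reset), and (¬ok ∧ reset) at every k in [1,j-1].
  j=1: ((alarm ∧ warn) U[0,2] reset) — fails.
  j=2: ((alarm ∧ warn) U[0,2] reset) holds, but (¬ok ∧ reset) fails at k=1 → not this j.
  j=3: ((alarm ∧ warn) U[0,2] reset) — fails.
No j in the window works → until fails.

Does not hold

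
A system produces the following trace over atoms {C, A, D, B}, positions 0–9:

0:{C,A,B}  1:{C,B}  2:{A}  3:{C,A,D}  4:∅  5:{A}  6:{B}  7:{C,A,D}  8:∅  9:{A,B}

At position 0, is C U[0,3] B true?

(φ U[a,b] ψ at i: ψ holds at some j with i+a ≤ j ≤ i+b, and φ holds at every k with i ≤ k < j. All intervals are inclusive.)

Need some j in [0,3] with B, and C at every k in [0,j-1].
  j=0: B holds; no prefix to check → satisfied.

Holds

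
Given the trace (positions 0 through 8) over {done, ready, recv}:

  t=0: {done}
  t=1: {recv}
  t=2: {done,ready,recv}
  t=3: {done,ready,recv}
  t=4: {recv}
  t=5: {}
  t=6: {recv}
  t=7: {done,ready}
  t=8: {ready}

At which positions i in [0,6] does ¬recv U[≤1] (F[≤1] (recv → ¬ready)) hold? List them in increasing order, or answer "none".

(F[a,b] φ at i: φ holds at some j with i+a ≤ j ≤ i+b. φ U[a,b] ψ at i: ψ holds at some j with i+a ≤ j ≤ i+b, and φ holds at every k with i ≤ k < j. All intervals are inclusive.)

0, 1, 3, 4, 5, 6

Evaluate at each i in [0,6]:
  i=0: ✓ (rhs at j=0)
  i=1: ✓ (rhs at j=1)
  i=2: ✗ (lhs fails at k=2 before rhs at j=3)
  i=3: ✓ (rhs at j=3)
  i=4: ✓ (rhs at j=4)
  i=5: ✓ (rhs at j=5)
  i=6: ✓ (rhs at j=6)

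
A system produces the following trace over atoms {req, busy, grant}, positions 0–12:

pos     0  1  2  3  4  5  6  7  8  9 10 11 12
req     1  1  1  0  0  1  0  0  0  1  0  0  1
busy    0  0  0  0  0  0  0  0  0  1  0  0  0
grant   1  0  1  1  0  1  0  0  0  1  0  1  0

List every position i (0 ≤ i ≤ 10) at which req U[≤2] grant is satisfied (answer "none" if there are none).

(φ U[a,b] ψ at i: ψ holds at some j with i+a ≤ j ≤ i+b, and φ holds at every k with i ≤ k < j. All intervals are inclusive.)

Evaluate at each i in [0,10]:
  i=0: ✓ (rhs at j=0)
  i=1: ✓ (rhs at j=2; lhs holds on [1,1])
  i=2: ✓ (rhs at j=2)
  i=3: ✓ (rhs at j=3)
  i=4: ✗ (lhs fails at k=4 before rhs at j=5)
  i=5: ✓ (rhs at j=5)
  i=6: ✗ (no rhs in [6,8])
  i=7: ✗ (lhs fails at k=7 before rhs at j=9)
  i=8: ✗ (lhs fails at k=8 before rhs at j=9)
  i=9: ✓ (rhs at j=9)
  i=10: ✗ (lhs fails at k=10 before rhs at j=11)

0, 1, 2, 3, 5, 9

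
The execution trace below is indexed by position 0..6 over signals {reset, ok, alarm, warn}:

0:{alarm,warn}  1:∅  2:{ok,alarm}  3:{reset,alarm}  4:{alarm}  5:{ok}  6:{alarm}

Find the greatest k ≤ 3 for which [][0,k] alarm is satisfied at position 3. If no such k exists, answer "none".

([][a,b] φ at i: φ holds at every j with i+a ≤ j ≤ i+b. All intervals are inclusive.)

alarm must hold from j=3 onward; find where it first fails.
  j=3: holds
  j=4: holds
  j=5: fails
Holds on [3,4], so largest k = 1.

1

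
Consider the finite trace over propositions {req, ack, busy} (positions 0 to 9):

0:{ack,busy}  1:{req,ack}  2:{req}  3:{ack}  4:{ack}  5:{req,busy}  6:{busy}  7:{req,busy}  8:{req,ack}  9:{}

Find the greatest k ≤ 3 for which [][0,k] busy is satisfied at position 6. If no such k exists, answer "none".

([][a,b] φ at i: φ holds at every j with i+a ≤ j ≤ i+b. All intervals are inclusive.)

1

busy must hold from j=6 onward; find where it first fails.
  j=6: holds
  j=7: holds
  j=8: fails
Holds on [6,7], so largest k = 1.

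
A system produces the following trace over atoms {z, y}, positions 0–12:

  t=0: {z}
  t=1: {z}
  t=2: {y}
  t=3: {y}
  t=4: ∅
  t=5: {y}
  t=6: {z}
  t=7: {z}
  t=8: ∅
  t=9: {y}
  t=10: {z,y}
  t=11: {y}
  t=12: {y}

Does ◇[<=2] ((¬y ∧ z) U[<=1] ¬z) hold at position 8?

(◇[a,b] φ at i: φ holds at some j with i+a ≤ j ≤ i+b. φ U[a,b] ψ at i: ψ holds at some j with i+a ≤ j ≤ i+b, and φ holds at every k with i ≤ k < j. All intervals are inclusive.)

Holds

Check ((¬y ∧ z) U[<=1] ¬z) at each j in [8,10]:
  j=8: holds
  j=9: holds
  j=10: fails
Found at j=8 → formula holds.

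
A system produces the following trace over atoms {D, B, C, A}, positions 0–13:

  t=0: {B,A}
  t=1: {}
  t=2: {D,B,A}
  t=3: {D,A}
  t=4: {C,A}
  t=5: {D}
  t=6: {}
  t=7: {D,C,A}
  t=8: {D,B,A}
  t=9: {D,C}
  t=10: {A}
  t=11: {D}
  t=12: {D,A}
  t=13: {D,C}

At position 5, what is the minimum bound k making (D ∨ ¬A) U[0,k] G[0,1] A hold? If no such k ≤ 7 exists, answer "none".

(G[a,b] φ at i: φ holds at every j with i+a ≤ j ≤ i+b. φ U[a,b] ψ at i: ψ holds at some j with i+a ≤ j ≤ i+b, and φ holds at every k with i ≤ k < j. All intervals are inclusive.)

2

Need earliest j ≥ 5 with G[0,1] A, and (D ∨ ¬A) at every k in [5,j-1].
  j=5: rhs fails.
  j=6: rhs fails.
  j=7: rhs holds; lhs holds on [5,6]. k = 2.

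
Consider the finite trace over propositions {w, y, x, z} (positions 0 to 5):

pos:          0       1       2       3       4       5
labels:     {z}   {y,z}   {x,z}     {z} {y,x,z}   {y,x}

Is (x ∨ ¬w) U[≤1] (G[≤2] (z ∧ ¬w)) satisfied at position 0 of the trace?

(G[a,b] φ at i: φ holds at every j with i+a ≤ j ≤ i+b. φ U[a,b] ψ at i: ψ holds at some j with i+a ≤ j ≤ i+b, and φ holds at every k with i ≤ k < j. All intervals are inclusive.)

Need some j in [0,1] with G[≤2] (z ∧ ¬w), and (x ∨ ¬w) at every k in [0,j-1].
  j=0: G[≤2] (z ∧ ¬w) holds; no prefix to check → satisfied.

Holds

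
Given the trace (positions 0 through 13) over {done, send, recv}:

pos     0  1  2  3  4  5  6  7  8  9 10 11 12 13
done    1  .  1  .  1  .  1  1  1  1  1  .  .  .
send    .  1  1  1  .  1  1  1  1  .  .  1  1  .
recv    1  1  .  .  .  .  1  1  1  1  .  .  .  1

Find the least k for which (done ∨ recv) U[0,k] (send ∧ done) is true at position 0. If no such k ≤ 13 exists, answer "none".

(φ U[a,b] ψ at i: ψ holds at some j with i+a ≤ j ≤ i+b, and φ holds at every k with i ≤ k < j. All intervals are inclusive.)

2

Need earliest j ≥ 0 with (send ∧ done), and (done ∨ recv) at every k in [0,j-1].
  j=0: rhs fails.
  j=1: rhs fails.
  j=2: rhs holds; lhs holds on [0,1]. k = 2.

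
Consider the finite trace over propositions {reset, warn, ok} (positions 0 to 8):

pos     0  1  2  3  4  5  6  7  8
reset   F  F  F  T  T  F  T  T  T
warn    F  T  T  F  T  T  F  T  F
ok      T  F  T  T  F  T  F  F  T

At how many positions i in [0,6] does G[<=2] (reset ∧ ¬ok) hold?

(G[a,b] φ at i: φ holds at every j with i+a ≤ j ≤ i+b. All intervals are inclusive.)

Evaluate at each i in [0,6]:
  i=0: ✗ (fails at j=0)
  i=1: ✗ (fails at j=1)
  i=2: ✗ (fails at j=2)
  i=3: ✗ (fails at j=3)
  i=4: ✗ (fails at j=5)
  i=5: ✗ (fails at j=5)
  i=6: ✗ (fails at j=8)
Positions where it holds: {} → 0.

0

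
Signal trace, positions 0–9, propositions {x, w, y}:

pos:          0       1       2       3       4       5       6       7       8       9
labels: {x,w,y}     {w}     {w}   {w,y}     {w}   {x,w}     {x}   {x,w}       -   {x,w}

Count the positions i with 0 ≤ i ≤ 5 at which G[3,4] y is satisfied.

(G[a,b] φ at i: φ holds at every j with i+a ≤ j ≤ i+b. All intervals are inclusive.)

0

Evaluate at each i in [0,5]:
  i=0: ✗ (fails at j=4)
  i=1: ✗ (fails at j=4)
  i=2: ✗ (fails at j=5)
  i=3: ✗ (fails at j=6)
  i=4: ✗ (fails at j=7)
  i=5: ✗ (fails at j=8)
Positions where it holds: {} → 0.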